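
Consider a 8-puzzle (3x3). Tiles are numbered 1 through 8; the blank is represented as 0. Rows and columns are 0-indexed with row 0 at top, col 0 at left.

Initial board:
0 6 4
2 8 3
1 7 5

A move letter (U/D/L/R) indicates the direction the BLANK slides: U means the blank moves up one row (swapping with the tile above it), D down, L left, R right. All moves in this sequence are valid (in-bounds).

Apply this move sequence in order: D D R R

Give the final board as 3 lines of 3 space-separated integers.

After move 1 (D):
2 6 4
0 8 3
1 7 5

After move 2 (D):
2 6 4
1 8 3
0 7 5

After move 3 (R):
2 6 4
1 8 3
7 0 5

After move 4 (R):
2 6 4
1 8 3
7 5 0

Answer: 2 6 4
1 8 3
7 5 0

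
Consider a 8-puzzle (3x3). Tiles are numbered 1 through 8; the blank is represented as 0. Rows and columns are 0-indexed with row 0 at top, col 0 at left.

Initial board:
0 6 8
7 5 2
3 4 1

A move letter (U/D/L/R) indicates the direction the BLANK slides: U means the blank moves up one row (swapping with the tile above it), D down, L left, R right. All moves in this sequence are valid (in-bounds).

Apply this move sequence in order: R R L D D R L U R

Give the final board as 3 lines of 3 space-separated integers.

Answer: 6 5 8
7 2 0
3 4 1

Derivation:
After move 1 (R):
6 0 8
7 5 2
3 4 1

After move 2 (R):
6 8 0
7 5 2
3 4 1

After move 3 (L):
6 0 8
7 5 2
3 4 1

After move 4 (D):
6 5 8
7 0 2
3 4 1

After move 5 (D):
6 5 8
7 4 2
3 0 1

After move 6 (R):
6 5 8
7 4 2
3 1 0

After move 7 (L):
6 5 8
7 4 2
3 0 1

After move 8 (U):
6 5 8
7 0 2
3 4 1

After move 9 (R):
6 5 8
7 2 0
3 4 1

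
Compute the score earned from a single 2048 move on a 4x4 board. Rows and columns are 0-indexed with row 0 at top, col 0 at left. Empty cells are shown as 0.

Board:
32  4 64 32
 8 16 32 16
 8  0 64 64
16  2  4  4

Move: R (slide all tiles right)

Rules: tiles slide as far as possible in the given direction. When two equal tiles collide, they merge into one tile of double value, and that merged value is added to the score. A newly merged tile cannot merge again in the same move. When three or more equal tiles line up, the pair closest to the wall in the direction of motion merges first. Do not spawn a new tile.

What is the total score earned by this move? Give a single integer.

Slide right:
row 0: [32, 4, 64, 32] -> [32, 4, 64, 32]  score +0 (running 0)
row 1: [8, 16, 32, 16] -> [8, 16, 32, 16]  score +0 (running 0)
row 2: [8, 0, 64, 64] -> [0, 0, 8, 128]  score +128 (running 128)
row 3: [16, 2, 4, 4] -> [0, 16, 2, 8]  score +8 (running 136)
Board after move:
 32   4  64  32
  8  16  32  16
  0   0   8 128
  0  16   2   8

Answer: 136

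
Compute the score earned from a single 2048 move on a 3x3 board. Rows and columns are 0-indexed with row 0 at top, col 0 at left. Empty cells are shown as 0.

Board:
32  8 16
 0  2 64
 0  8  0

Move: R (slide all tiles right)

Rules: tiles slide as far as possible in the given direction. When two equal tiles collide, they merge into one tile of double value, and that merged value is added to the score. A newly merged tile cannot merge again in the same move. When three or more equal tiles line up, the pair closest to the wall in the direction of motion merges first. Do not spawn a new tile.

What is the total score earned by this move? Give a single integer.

Answer: 0

Derivation:
Slide right:
row 0: [32, 8, 16] -> [32, 8, 16]  score +0 (running 0)
row 1: [0, 2, 64] -> [0, 2, 64]  score +0 (running 0)
row 2: [0, 8, 0] -> [0, 0, 8]  score +0 (running 0)
Board after move:
32  8 16
 0  2 64
 0  0  8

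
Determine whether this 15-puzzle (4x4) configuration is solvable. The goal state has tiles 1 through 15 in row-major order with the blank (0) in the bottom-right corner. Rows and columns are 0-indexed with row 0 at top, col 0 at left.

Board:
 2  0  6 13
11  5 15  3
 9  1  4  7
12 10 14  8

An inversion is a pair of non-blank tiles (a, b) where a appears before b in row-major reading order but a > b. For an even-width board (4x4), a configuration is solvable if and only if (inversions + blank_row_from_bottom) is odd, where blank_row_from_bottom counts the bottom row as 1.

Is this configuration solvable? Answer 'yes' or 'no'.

Inversions: 44
Blank is in row 0 (0-indexed from top), which is row 4 counting from the bottom (bottom = 1).
44 + 4 = 48, which is even, so the puzzle is not solvable.

Answer: no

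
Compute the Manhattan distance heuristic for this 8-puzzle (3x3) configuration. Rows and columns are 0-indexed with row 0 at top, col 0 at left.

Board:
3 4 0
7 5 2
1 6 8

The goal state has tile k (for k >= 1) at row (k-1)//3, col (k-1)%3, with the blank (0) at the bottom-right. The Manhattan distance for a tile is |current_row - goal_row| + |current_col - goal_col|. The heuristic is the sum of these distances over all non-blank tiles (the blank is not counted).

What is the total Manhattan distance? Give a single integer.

Answer: 12

Derivation:
Tile 3: (0,0)->(0,2) = 2
Tile 4: (0,1)->(1,0) = 2
Tile 7: (1,0)->(2,0) = 1
Tile 5: (1,1)->(1,1) = 0
Tile 2: (1,2)->(0,1) = 2
Tile 1: (2,0)->(0,0) = 2
Tile 6: (2,1)->(1,2) = 2
Tile 8: (2,2)->(2,1) = 1
Sum: 2 + 2 + 1 + 0 + 2 + 2 + 2 + 1 = 12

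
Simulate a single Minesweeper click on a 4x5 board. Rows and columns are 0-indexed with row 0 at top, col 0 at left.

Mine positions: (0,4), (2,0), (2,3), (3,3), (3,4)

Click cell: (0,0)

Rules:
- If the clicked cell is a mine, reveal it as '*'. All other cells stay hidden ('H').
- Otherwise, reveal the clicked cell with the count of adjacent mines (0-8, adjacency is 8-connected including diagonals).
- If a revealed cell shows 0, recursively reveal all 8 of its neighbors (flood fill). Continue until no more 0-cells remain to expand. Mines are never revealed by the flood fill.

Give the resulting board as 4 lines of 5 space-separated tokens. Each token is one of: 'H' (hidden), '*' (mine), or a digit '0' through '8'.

0 0 0 1 H
1 1 1 2 H
H H H H H
H H H H H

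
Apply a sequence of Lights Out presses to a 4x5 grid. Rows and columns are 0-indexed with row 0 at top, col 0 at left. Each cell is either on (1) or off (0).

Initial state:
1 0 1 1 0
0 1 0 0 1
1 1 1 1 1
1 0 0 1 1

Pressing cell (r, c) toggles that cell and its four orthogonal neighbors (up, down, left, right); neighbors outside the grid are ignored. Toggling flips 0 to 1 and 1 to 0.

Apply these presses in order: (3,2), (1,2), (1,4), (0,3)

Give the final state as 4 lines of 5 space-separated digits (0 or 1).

Answer: 1 0 1 0 0
0 0 1 1 0
1 1 1 1 0
1 1 1 0 1

Derivation:
After press 1 at (3,2):
1 0 1 1 0
0 1 0 0 1
1 1 0 1 1
1 1 1 0 1

After press 2 at (1,2):
1 0 0 1 0
0 0 1 1 1
1 1 1 1 1
1 1 1 0 1

After press 3 at (1,4):
1 0 0 1 1
0 0 1 0 0
1 1 1 1 0
1 1 1 0 1

After press 4 at (0,3):
1 0 1 0 0
0 0 1 1 0
1 1 1 1 0
1 1 1 0 1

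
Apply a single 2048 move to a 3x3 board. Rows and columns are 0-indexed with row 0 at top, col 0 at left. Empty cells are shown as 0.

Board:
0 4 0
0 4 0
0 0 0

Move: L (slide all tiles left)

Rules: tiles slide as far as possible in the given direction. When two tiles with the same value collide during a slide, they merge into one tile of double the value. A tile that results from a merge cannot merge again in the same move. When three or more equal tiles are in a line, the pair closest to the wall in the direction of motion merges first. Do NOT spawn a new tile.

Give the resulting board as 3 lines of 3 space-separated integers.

Answer: 4 0 0
4 0 0
0 0 0

Derivation:
Slide left:
row 0: [0, 4, 0] -> [4, 0, 0]
row 1: [0, 4, 0] -> [4, 0, 0]
row 2: [0, 0, 0] -> [0, 0, 0]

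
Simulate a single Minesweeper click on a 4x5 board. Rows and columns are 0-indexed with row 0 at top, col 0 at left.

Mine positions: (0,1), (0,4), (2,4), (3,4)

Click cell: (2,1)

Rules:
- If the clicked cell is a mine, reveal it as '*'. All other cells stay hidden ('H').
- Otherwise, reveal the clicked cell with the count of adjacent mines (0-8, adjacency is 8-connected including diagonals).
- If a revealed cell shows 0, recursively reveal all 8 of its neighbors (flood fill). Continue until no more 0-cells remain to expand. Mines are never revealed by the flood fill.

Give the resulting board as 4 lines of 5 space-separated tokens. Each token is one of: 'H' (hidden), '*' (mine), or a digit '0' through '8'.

H H H H H
1 1 1 2 H
0 0 0 2 H
0 0 0 2 H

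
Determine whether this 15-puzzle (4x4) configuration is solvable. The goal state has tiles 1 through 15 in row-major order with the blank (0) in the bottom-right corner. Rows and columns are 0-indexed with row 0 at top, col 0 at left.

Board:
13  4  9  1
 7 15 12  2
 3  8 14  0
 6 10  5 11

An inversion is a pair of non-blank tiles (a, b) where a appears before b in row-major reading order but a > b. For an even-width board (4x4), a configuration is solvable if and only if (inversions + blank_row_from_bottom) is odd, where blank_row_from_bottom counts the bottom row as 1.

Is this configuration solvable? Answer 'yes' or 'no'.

Inversions: 50
Blank is in row 2 (0-indexed from top), which is row 2 counting from the bottom (bottom = 1).
50 + 2 = 52, which is even, so the puzzle is not solvable.

Answer: no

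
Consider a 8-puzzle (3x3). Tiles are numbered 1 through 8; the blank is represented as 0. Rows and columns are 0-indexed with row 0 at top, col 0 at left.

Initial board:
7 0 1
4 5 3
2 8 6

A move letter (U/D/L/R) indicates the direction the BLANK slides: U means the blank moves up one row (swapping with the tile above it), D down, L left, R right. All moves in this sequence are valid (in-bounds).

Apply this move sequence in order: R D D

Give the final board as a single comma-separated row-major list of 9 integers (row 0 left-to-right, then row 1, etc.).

Answer: 7, 1, 3, 4, 5, 6, 2, 8, 0

Derivation:
After move 1 (R):
7 1 0
4 5 3
2 8 6

After move 2 (D):
7 1 3
4 5 0
2 8 6

After move 3 (D):
7 1 3
4 5 6
2 8 0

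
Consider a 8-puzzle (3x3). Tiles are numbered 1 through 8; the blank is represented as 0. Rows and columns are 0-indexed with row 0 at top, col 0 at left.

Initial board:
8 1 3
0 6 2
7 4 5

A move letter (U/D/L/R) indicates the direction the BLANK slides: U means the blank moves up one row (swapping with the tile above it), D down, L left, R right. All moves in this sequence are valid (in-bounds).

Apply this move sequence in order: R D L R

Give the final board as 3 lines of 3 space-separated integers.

Answer: 8 1 3
6 4 2
7 0 5

Derivation:
After move 1 (R):
8 1 3
6 0 2
7 4 5

After move 2 (D):
8 1 3
6 4 2
7 0 5

After move 3 (L):
8 1 3
6 4 2
0 7 5

After move 4 (R):
8 1 3
6 4 2
7 0 5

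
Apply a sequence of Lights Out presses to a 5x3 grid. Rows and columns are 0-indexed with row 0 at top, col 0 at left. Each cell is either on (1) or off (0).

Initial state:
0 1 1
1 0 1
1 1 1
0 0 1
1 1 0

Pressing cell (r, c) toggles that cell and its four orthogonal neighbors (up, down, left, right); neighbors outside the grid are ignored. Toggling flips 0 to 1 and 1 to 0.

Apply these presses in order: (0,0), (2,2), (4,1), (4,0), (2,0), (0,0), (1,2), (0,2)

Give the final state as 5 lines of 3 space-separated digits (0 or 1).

After press 1 at (0,0):
1 0 1
0 0 1
1 1 1
0 0 1
1 1 0

After press 2 at (2,2):
1 0 1
0 0 0
1 0 0
0 0 0
1 1 0

After press 3 at (4,1):
1 0 1
0 0 0
1 0 0
0 1 0
0 0 1

After press 4 at (4,0):
1 0 1
0 0 0
1 0 0
1 1 0
1 1 1

After press 5 at (2,0):
1 0 1
1 0 0
0 1 0
0 1 0
1 1 1

After press 6 at (0,0):
0 1 1
0 0 0
0 1 0
0 1 0
1 1 1

After press 7 at (1,2):
0 1 0
0 1 1
0 1 1
0 1 0
1 1 1

After press 8 at (0,2):
0 0 1
0 1 0
0 1 1
0 1 0
1 1 1

Answer: 0 0 1
0 1 0
0 1 1
0 1 0
1 1 1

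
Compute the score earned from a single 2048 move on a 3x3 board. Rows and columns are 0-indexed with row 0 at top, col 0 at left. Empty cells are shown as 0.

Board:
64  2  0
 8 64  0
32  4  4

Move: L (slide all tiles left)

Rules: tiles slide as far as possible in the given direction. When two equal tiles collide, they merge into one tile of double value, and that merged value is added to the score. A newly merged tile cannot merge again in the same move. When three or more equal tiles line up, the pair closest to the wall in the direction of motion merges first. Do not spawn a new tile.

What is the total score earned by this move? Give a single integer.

Answer: 8

Derivation:
Slide left:
row 0: [64, 2, 0] -> [64, 2, 0]  score +0 (running 0)
row 1: [8, 64, 0] -> [8, 64, 0]  score +0 (running 0)
row 2: [32, 4, 4] -> [32, 8, 0]  score +8 (running 8)
Board after move:
64  2  0
 8 64  0
32  8  0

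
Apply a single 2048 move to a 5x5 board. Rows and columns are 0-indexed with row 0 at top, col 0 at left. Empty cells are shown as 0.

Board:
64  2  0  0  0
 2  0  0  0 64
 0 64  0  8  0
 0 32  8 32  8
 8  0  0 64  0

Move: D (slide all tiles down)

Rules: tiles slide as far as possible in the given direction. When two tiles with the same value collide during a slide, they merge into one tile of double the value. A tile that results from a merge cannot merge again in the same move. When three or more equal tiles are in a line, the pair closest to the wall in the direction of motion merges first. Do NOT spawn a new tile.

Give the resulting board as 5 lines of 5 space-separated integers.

Answer:  0  0  0  0  0
 0  0  0  0  0
64  2  0  8  0
 2 64  0 32 64
 8 32  8 64  8

Derivation:
Slide down:
col 0: [64, 2, 0, 0, 8] -> [0, 0, 64, 2, 8]
col 1: [2, 0, 64, 32, 0] -> [0, 0, 2, 64, 32]
col 2: [0, 0, 0, 8, 0] -> [0, 0, 0, 0, 8]
col 3: [0, 0, 8, 32, 64] -> [0, 0, 8, 32, 64]
col 4: [0, 64, 0, 8, 0] -> [0, 0, 0, 64, 8]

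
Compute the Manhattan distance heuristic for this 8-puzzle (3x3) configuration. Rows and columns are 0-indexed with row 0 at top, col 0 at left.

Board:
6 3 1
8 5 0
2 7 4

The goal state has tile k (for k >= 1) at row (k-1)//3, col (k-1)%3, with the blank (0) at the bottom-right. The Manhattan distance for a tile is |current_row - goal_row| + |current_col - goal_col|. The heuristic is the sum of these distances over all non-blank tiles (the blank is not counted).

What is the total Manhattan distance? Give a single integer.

Tile 6: at (0,0), goal (1,2), distance |0-1|+|0-2| = 3
Tile 3: at (0,1), goal (0,2), distance |0-0|+|1-2| = 1
Tile 1: at (0,2), goal (0,0), distance |0-0|+|2-0| = 2
Tile 8: at (1,0), goal (2,1), distance |1-2|+|0-1| = 2
Tile 5: at (1,1), goal (1,1), distance |1-1|+|1-1| = 0
Tile 2: at (2,0), goal (0,1), distance |2-0|+|0-1| = 3
Tile 7: at (2,1), goal (2,0), distance |2-2|+|1-0| = 1
Tile 4: at (2,2), goal (1,0), distance |2-1|+|2-0| = 3
Sum: 3 + 1 + 2 + 2 + 0 + 3 + 1 + 3 = 15

Answer: 15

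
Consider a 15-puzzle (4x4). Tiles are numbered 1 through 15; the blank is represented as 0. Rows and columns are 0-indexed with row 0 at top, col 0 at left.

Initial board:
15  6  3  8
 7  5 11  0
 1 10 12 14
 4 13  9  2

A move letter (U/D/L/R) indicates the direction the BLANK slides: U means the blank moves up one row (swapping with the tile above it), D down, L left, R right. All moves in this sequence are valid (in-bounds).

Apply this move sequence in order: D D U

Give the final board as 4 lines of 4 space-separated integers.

After move 1 (D):
15  6  3  8
 7  5 11 14
 1 10 12  0
 4 13  9  2

After move 2 (D):
15  6  3  8
 7  5 11 14
 1 10 12  2
 4 13  9  0

After move 3 (U):
15  6  3  8
 7  5 11 14
 1 10 12  0
 4 13  9  2

Answer: 15  6  3  8
 7  5 11 14
 1 10 12  0
 4 13  9  2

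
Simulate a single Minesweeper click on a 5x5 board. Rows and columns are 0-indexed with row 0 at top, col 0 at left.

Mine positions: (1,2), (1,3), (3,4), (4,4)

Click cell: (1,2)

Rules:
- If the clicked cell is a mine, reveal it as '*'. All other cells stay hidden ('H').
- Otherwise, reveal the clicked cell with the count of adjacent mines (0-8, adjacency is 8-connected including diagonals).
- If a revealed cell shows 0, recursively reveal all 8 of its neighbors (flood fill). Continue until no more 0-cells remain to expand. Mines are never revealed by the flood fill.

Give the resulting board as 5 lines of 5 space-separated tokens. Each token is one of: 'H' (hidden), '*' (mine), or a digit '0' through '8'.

H H H H H
H H * H H
H H H H H
H H H H H
H H H H H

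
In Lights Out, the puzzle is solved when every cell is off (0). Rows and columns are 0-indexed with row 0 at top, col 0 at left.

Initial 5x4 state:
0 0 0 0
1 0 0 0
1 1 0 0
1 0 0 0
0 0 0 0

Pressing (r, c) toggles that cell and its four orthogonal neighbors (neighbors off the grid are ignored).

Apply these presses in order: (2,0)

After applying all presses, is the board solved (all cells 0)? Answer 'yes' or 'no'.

Answer: yes

Derivation:
After press 1 at (2,0):
0 0 0 0
0 0 0 0
0 0 0 0
0 0 0 0
0 0 0 0

Lights still on: 0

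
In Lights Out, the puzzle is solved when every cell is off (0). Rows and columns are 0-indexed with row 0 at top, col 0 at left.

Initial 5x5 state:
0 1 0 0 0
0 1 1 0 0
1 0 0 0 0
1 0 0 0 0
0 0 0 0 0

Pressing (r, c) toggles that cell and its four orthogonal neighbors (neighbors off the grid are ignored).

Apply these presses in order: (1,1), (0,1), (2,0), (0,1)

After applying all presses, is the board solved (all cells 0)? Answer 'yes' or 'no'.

Answer: yes

Derivation:
After press 1 at (1,1):
0 0 0 0 0
1 0 0 0 0
1 1 0 0 0
1 0 0 0 0
0 0 0 0 0

After press 2 at (0,1):
1 1 1 0 0
1 1 0 0 0
1 1 0 0 0
1 0 0 0 0
0 0 0 0 0

After press 3 at (2,0):
1 1 1 0 0
0 1 0 0 0
0 0 0 0 0
0 0 0 0 0
0 0 0 0 0

After press 4 at (0,1):
0 0 0 0 0
0 0 0 0 0
0 0 0 0 0
0 0 0 0 0
0 0 0 0 0

Lights still on: 0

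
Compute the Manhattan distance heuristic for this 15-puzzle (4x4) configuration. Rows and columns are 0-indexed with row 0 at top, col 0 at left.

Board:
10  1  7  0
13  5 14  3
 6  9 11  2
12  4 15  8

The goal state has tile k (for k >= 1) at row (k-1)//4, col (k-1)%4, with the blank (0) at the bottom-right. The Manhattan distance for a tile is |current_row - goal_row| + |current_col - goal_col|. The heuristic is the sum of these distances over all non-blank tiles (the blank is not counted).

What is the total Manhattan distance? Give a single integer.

Tile 10: at (0,0), goal (2,1), distance |0-2|+|0-1| = 3
Tile 1: at (0,1), goal (0,0), distance |0-0|+|1-0| = 1
Tile 7: at (0,2), goal (1,2), distance |0-1|+|2-2| = 1
Tile 13: at (1,0), goal (3,0), distance |1-3|+|0-0| = 2
Tile 5: at (1,1), goal (1,0), distance |1-1|+|1-0| = 1
Tile 14: at (1,2), goal (3,1), distance |1-3|+|2-1| = 3
Tile 3: at (1,3), goal (0,2), distance |1-0|+|3-2| = 2
Tile 6: at (2,0), goal (1,1), distance |2-1|+|0-1| = 2
Tile 9: at (2,1), goal (2,0), distance |2-2|+|1-0| = 1
Tile 11: at (2,2), goal (2,2), distance |2-2|+|2-2| = 0
Tile 2: at (2,3), goal (0,1), distance |2-0|+|3-1| = 4
Tile 12: at (3,0), goal (2,3), distance |3-2|+|0-3| = 4
Tile 4: at (3,1), goal (0,3), distance |3-0|+|1-3| = 5
Tile 15: at (3,2), goal (3,2), distance |3-3|+|2-2| = 0
Tile 8: at (3,3), goal (1,3), distance |3-1|+|3-3| = 2
Sum: 3 + 1 + 1 + 2 + 1 + 3 + 2 + 2 + 1 + 0 + 4 + 4 + 5 + 0 + 2 = 31

Answer: 31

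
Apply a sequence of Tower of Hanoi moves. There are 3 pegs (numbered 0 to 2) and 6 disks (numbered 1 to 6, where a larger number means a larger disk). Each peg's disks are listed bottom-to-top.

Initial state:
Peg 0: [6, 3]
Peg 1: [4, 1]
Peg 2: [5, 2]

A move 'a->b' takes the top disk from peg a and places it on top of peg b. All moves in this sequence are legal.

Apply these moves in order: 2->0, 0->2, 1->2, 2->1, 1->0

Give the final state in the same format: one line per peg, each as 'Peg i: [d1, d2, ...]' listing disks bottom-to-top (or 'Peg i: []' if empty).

Answer: Peg 0: [6, 3, 1]
Peg 1: [4]
Peg 2: [5, 2]

Derivation:
After move 1 (2->0):
Peg 0: [6, 3, 2]
Peg 1: [4, 1]
Peg 2: [5]

After move 2 (0->2):
Peg 0: [6, 3]
Peg 1: [4, 1]
Peg 2: [5, 2]

After move 3 (1->2):
Peg 0: [6, 3]
Peg 1: [4]
Peg 2: [5, 2, 1]

After move 4 (2->1):
Peg 0: [6, 3]
Peg 1: [4, 1]
Peg 2: [5, 2]

After move 5 (1->0):
Peg 0: [6, 3, 1]
Peg 1: [4]
Peg 2: [5, 2]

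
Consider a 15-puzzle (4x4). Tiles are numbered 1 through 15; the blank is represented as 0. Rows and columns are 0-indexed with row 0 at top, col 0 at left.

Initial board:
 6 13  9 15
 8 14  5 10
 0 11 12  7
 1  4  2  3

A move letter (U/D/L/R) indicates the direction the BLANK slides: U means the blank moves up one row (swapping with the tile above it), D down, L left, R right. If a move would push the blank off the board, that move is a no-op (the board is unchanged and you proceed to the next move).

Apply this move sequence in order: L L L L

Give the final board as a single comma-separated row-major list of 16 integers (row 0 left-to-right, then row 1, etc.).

Answer: 6, 13, 9, 15, 8, 14, 5, 10, 0, 11, 12, 7, 1, 4, 2, 3

Derivation:
After move 1 (L):
 6 13  9 15
 8 14  5 10
 0 11 12  7
 1  4  2  3

After move 2 (L):
 6 13  9 15
 8 14  5 10
 0 11 12  7
 1  4  2  3

After move 3 (L):
 6 13  9 15
 8 14  5 10
 0 11 12  7
 1  4  2  3

After move 4 (L):
 6 13  9 15
 8 14  5 10
 0 11 12  7
 1  4  2  3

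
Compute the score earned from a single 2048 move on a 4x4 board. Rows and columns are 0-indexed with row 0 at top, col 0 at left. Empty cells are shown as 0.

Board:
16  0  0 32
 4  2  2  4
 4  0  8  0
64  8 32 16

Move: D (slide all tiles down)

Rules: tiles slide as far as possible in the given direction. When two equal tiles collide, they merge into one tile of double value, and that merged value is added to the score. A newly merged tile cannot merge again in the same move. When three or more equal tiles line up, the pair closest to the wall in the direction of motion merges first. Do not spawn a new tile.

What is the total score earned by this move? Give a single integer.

Answer: 8

Derivation:
Slide down:
col 0: [16, 4, 4, 64] -> [0, 16, 8, 64]  score +8 (running 8)
col 1: [0, 2, 0, 8] -> [0, 0, 2, 8]  score +0 (running 8)
col 2: [0, 2, 8, 32] -> [0, 2, 8, 32]  score +0 (running 8)
col 3: [32, 4, 0, 16] -> [0, 32, 4, 16]  score +0 (running 8)
Board after move:
 0  0  0  0
16  0  2 32
 8  2  8  4
64  8 32 16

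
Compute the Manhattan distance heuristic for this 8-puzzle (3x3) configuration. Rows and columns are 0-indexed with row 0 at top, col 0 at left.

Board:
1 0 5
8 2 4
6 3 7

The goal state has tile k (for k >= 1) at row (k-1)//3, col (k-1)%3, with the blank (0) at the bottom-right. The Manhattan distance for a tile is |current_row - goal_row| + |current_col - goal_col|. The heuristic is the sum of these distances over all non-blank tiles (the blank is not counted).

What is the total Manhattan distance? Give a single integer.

Answer: 15

Derivation:
Tile 1: (0,0)->(0,0) = 0
Tile 5: (0,2)->(1,1) = 2
Tile 8: (1,0)->(2,1) = 2
Tile 2: (1,1)->(0,1) = 1
Tile 4: (1,2)->(1,0) = 2
Tile 6: (2,0)->(1,2) = 3
Tile 3: (2,1)->(0,2) = 3
Tile 7: (2,2)->(2,0) = 2
Sum: 0 + 2 + 2 + 1 + 2 + 3 + 3 + 2 = 15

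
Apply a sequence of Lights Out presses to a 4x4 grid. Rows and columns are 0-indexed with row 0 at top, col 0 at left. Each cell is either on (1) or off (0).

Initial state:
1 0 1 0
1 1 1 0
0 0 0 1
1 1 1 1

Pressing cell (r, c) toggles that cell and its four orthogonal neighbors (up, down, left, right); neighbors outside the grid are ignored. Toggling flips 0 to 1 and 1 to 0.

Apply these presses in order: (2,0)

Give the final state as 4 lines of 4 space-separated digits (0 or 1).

Answer: 1 0 1 0
0 1 1 0
1 1 0 1
0 1 1 1

Derivation:
After press 1 at (2,0):
1 0 1 0
0 1 1 0
1 1 0 1
0 1 1 1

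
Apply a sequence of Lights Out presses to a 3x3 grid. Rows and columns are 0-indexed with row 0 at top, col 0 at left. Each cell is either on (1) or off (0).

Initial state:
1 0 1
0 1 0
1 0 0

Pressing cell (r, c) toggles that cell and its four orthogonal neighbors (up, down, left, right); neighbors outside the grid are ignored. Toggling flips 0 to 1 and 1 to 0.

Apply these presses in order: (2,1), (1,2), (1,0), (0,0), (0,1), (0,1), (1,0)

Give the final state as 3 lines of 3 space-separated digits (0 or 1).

After press 1 at (2,1):
1 0 1
0 0 0
0 1 1

After press 2 at (1,2):
1 0 0
0 1 1
0 1 0

After press 3 at (1,0):
0 0 0
1 0 1
1 1 0

After press 4 at (0,0):
1 1 0
0 0 1
1 1 0

After press 5 at (0,1):
0 0 1
0 1 1
1 1 0

After press 6 at (0,1):
1 1 0
0 0 1
1 1 0

After press 7 at (1,0):
0 1 0
1 1 1
0 1 0

Answer: 0 1 0
1 1 1
0 1 0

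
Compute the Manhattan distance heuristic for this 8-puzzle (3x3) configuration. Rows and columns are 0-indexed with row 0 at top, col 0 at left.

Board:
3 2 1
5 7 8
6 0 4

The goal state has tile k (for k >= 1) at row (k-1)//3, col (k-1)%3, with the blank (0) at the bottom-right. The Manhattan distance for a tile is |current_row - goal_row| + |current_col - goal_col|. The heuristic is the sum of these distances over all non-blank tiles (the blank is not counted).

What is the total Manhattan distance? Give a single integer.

Answer: 15

Derivation:
Tile 3: (0,0)->(0,2) = 2
Tile 2: (0,1)->(0,1) = 0
Tile 1: (0,2)->(0,0) = 2
Tile 5: (1,0)->(1,1) = 1
Tile 7: (1,1)->(2,0) = 2
Tile 8: (1,2)->(2,1) = 2
Tile 6: (2,0)->(1,2) = 3
Tile 4: (2,2)->(1,0) = 3
Sum: 2 + 0 + 2 + 1 + 2 + 2 + 3 + 3 = 15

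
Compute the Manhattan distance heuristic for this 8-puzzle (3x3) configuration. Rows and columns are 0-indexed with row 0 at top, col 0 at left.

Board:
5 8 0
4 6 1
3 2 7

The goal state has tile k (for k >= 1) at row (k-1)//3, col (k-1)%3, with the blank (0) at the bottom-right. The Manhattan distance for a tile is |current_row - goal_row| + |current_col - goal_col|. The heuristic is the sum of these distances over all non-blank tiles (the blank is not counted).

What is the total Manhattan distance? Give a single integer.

Tile 5: (0,0)->(1,1) = 2
Tile 8: (0,1)->(2,1) = 2
Tile 4: (1,0)->(1,0) = 0
Tile 6: (1,1)->(1,2) = 1
Tile 1: (1,2)->(0,0) = 3
Tile 3: (2,0)->(0,2) = 4
Tile 2: (2,1)->(0,1) = 2
Tile 7: (2,2)->(2,0) = 2
Sum: 2 + 2 + 0 + 1 + 3 + 4 + 2 + 2 = 16

Answer: 16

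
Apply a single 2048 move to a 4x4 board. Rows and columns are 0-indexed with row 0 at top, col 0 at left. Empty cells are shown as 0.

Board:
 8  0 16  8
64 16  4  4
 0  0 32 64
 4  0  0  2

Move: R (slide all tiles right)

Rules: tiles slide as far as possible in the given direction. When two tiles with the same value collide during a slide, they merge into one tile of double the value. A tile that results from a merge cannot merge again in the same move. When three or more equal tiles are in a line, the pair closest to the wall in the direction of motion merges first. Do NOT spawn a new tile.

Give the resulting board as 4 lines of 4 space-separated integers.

Answer:  0  8 16  8
 0 64 16  8
 0  0 32 64
 0  0  4  2

Derivation:
Slide right:
row 0: [8, 0, 16, 8] -> [0, 8, 16, 8]
row 1: [64, 16, 4, 4] -> [0, 64, 16, 8]
row 2: [0, 0, 32, 64] -> [0, 0, 32, 64]
row 3: [4, 0, 0, 2] -> [0, 0, 4, 2]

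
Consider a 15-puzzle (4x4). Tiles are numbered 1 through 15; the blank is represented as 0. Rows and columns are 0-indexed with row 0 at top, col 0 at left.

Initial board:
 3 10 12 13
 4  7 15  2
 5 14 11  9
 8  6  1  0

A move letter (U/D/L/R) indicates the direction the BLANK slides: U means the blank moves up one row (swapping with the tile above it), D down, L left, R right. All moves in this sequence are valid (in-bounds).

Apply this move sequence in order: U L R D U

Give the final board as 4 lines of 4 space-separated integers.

After move 1 (U):
 3 10 12 13
 4  7 15  2
 5 14 11  0
 8  6  1  9

After move 2 (L):
 3 10 12 13
 4  7 15  2
 5 14  0 11
 8  6  1  9

After move 3 (R):
 3 10 12 13
 4  7 15  2
 5 14 11  0
 8  6  1  9

After move 4 (D):
 3 10 12 13
 4  7 15  2
 5 14 11  9
 8  6  1  0

After move 5 (U):
 3 10 12 13
 4  7 15  2
 5 14 11  0
 8  6  1  9

Answer:  3 10 12 13
 4  7 15  2
 5 14 11  0
 8  6  1  9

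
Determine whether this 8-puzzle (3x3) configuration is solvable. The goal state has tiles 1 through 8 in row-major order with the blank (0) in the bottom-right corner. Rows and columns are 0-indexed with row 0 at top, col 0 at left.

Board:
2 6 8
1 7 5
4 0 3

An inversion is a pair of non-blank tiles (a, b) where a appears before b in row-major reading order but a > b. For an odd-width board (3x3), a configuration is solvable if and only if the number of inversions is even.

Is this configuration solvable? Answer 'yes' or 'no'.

Inversions (pairs i<j in row-major order where tile[i] > tile[j] > 0): 16
16 is even, so the puzzle is solvable.

Answer: yes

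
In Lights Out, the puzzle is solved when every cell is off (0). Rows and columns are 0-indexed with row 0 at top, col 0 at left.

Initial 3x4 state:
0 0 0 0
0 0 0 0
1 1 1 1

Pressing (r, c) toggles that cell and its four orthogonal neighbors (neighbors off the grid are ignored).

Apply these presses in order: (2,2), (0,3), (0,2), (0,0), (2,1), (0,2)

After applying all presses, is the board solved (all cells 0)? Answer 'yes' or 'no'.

Answer: no

Derivation:
After press 1 at (2,2):
0 0 0 0
0 0 1 0
1 0 0 0

After press 2 at (0,3):
0 0 1 1
0 0 1 1
1 0 0 0

After press 3 at (0,2):
0 1 0 0
0 0 0 1
1 0 0 0

After press 4 at (0,0):
1 0 0 0
1 0 0 1
1 0 0 0

After press 5 at (2,1):
1 0 0 0
1 1 0 1
0 1 1 0

After press 6 at (0,2):
1 1 1 1
1 1 1 1
0 1 1 0

Lights still on: 10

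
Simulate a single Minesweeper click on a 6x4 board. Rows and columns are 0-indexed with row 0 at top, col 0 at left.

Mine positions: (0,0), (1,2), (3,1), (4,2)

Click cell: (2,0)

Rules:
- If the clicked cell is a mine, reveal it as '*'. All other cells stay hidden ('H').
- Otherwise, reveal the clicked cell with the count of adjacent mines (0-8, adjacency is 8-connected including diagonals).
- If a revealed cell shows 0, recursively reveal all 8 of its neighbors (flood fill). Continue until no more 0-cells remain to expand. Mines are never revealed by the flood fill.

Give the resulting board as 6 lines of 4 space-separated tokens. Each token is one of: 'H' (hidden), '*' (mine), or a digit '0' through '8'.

H H H H
H H H H
1 H H H
H H H H
H H H H
H H H H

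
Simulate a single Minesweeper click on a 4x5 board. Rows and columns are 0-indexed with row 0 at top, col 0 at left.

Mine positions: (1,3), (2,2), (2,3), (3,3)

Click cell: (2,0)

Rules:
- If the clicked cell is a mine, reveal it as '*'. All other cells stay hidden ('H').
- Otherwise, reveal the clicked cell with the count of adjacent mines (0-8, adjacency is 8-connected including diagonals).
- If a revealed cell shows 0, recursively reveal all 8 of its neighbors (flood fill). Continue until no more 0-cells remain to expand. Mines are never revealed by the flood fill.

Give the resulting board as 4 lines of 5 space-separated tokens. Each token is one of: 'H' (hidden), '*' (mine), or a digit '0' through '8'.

0 0 1 H H
0 1 3 H H
0 1 H H H
0 1 H H H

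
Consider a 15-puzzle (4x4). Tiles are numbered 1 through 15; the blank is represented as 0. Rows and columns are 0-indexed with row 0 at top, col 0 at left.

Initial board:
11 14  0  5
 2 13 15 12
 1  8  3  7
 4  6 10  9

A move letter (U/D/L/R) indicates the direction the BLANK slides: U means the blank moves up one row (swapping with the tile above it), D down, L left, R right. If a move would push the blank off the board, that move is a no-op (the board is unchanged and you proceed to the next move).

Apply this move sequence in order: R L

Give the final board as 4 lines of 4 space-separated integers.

Answer: 11 14  0  5
 2 13 15 12
 1  8  3  7
 4  6 10  9

Derivation:
After move 1 (R):
11 14  5  0
 2 13 15 12
 1  8  3  7
 4  6 10  9

After move 2 (L):
11 14  0  5
 2 13 15 12
 1  8  3  7
 4  6 10  9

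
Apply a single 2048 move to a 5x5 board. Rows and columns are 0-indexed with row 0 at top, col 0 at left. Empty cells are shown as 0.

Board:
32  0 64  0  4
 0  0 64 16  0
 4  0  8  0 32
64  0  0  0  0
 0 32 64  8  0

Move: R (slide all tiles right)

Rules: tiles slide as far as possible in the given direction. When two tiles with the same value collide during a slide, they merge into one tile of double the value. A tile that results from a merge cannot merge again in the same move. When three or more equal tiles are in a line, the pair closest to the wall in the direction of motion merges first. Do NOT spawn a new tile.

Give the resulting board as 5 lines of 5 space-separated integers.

Answer:  0  0 32 64  4
 0  0  0 64 16
 0  0  4  8 32
 0  0  0  0 64
 0  0 32 64  8

Derivation:
Slide right:
row 0: [32, 0, 64, 0, 4] -> [0, 0, 32, 64, 4]
row 1: [0, 0, 64, 16, 0] -> [0, 0, 0, 64, 16]
row 2: [4, 0, 8, 0, 32] -> [0, 0, 4, 8, 32]
row 3: [64, 0, 0, 0, 0] -> [0, 0, 0, 0, 64]
row 4: [0, 32, 64, 8, 0] -> [0, 0, 32, 64, 8]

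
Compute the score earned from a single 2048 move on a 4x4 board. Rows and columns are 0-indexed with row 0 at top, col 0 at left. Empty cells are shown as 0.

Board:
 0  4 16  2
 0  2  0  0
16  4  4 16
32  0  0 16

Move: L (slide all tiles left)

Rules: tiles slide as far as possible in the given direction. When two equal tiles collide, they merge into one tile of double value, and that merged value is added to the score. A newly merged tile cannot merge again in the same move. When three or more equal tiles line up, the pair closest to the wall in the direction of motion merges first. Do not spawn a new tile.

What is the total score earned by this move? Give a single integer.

Answer: 8

Derivation:
Slide left:
row 0: [0, 4, 16, 2] -> [4, 16, 2, 0]  score +0 (running 0)
row 1: [0, 2, 0, 0] -> [2, 0, 0, 0]  score +0 (running 0)
row 2: [16, 4, 4, 16] -> [16, 8, 16, 0]  score +8 (running 8)
row 3: [32, 0, 0, 16] -> [32, 16, 0, 0]  score +0 (running 8)
Board after move:
 4 16  2  0
 2  0  0  0
16  8 16  0
32 16  0  0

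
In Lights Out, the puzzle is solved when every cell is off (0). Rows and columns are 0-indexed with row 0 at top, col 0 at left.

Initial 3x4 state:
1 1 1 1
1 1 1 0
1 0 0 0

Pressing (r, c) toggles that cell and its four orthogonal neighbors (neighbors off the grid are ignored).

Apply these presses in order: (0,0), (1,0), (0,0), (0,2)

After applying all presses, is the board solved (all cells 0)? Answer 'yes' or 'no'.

After press 1 at (0,0):
0 0 1 1
0 1 1 0
1 0 0 0

After press 2 at (1,0):
1 0 1 1
1 0 1 0
0 0 0 0

After press 3 at (0,0):
0 1 1 1
0 0 1 0
0 0 0 0

After press 4 at (0,2):
0 0 0 0
0 0 0 0
0 0 0 0

Lights still on: 0

Answer: yes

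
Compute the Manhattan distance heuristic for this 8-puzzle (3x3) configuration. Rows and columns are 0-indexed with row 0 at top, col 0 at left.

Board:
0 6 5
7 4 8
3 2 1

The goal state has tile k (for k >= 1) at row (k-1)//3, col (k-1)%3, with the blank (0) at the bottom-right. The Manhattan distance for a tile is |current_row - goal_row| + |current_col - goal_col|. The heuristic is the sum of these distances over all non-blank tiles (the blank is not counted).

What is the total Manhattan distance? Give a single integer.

Tile 6: at (0,1), goal (1,2), distance |0-1|+|1-2| = 2
Tile 5: at (0,2), goal (1,1), distance |0-1|+|2-1| = 2
Tile 7: at (1,0), goal (2,0), distance |1-2|+|0-0| = 1
Tile 4: at (1,1), goal (1,0), distance |1-1|+|1-0| = 1
Tile 8: at (1,2), goal (2,1), distance |1-2|+|2-1| = 2
Tile 3: at (2,0), goal (0,2), distance |2-0|+|0-2| = 4
Tile 2: at (2,1), goal (0,1), distance |2-0|+|1-1| = 2
Tile 1: at (2,2), goal (0,0), distance |2-0|+|2-0| = 4
Sum: 2 + 2 + 1 + 1 + 2 + 4 + 2 + 4 = 18

Answer: 18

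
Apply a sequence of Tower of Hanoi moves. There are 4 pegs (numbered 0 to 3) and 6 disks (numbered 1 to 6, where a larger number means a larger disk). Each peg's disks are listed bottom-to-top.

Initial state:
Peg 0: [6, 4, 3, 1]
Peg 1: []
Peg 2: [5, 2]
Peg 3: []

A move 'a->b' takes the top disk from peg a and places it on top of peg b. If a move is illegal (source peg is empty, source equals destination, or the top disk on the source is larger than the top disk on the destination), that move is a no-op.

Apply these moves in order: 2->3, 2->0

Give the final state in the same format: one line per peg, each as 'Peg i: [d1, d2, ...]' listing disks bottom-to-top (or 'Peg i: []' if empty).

Answer: Peg 0: [6, 4, 3, 1]
Peg 1: []
Peg 2: [5]
Peg 3: [2]

Derivation:
After move 1 (2->3):
Peg 0: [6, 4, 3, 1]
Peg 1: []
Peg 2: [5]
Peg 3: [2]

After move 2 (2->0):
Peg 0: [6, 4, 3, 1]
Peg 1: []
Peg 2: [5]
Peg 3: [2]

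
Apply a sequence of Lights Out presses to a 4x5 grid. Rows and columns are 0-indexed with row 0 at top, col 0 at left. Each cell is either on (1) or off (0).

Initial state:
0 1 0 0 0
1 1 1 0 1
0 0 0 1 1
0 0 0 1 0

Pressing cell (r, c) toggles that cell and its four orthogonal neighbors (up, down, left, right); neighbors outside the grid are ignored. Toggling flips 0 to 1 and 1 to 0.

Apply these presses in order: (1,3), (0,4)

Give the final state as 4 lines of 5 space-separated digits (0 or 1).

After press 1 at (1,3):
0 1 0 1 0
1 1 0 1 0
0 0 0 0 1
0 0 0 1 0

After press 2 at (0,4):
0 1 0 0 1
1 1 0 1 1
0 0 0 0 1
0 0 0 1 0

Answer: 0 1 0 0 1
1 1 0 1 1
0 0 0 0 1
0 0 0 1 0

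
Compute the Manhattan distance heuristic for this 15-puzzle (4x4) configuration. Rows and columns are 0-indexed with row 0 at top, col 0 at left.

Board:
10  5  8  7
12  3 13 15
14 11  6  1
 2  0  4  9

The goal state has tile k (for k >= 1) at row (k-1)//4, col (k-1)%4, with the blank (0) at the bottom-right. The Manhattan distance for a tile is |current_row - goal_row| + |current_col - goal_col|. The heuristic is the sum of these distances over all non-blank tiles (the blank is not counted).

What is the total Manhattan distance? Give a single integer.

Answer: 44

Derivation:
Tile 10: at (0,0), goal (2,1), distance |0-2|+|0-1| = 3
Tile 5: at (0,1), goal (1,0), distance |0-1|+|1-0| = 2
Tile 8: at (0,2), goal (1,3), distance |0-1|+|2-3| = 2
Tile 7: at (0,3), goal (1,2), distance |0-1|+|3-2| = 2
Tile 12: at (1,0), goal (2,3), distance |1-2|+|0-3| = 4
Tile 3: at (1,1), goal (0,2), distance |1-0|+|1-2| = 2
Tile 13: at (1,2), goal (3,0), distance |1-3|+|2-0| = 4
Tile 15: at (1,3), goal (3,2), distance |1-3|+|3-2| = 3
Tile 14: at (2,0), goal (3,1), distance |2-3|+|0-1| = 2
Tile 11: at (2,1), goal (2,2), distance |2-2|+|1-2| = 1
Tile 6: at (2,2), goal (1,1), distance |2-1|+|2-1| = 2
Tile 1: at (2,3), goal (0,0), distance |2-0|+|3-0| = 5
Tile 2: at (3,0), goal (0,1), distance |3-0|+|0-1| = 4
Tile 4: at (3,2), goal (0,3), distance |3-0|+|2-3| = 4
Tile 9: at (3,3), goal (2,0), distance |3-2|+|3-0| = 4
Sum: 3 + 2 + 2 + 2 + 4 + 2 + 4 + 3 + 2 + 1 + 2 + 5 + 4 + 4 + 4 = 44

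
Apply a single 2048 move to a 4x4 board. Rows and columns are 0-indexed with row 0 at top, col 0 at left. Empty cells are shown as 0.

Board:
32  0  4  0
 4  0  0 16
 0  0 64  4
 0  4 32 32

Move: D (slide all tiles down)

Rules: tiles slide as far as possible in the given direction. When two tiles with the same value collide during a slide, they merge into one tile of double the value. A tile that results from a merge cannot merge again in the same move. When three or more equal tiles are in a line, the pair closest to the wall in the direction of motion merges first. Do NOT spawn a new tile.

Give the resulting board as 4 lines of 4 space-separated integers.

Slide down:
col 0: [32, 4, 0, 0] -> [0, 0, 32, 4]
col 1: [0, 0, 0, 4] -> [0, 0, 0, 4]
col 2: [4, 0, 64, 32] -> [0, 4, 64, 32]
col 3: [0, 16, 4, 32] -> [0, 16, 4, 32]

Answer:  0  0  0  0
 0  0  4 16
32  0 64  4
 4  4 32 32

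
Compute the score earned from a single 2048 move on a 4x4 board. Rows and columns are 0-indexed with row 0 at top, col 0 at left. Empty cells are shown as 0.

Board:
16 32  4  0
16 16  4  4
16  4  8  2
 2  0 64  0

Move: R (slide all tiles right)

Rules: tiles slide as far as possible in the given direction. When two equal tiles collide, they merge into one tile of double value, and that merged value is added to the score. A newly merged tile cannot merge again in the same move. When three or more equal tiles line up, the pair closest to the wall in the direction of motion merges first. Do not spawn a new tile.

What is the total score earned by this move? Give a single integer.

Answer: 40

Derivation:
Slide right:
row 0: [16, 32, 4, 0] -> [0, 16, 32, 4]  score +0 (running 0)
row 1: [16, 16, 4, 4] -> [0, 0, 32, 8]  score +40 (running 40)
row 2: [16, 4, 8, 2] -> [16, 4, 8, 2]  score +0 (running 40)
row 3: [2, 0, 64, 0] -> [0, 0, 2, 64]  score +0 (running 40)
Board after move:
 0 16 32  4
 0  0 32  8
16  4  8  2
 0  0  2 64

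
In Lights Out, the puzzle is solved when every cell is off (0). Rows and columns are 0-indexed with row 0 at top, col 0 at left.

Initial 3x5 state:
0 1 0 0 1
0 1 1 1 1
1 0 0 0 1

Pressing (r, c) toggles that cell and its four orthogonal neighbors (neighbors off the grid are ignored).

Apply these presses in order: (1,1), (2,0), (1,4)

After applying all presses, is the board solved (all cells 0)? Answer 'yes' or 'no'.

Answer: yes

Derivation:
After press 1 at (1,1):
0 0 0 0 1
1 0 0 1 1
1 1 0 0 1

After press 2 at (2,0):
0 0 0 0 1
0 0 0 1 1
0 0 0 0 1

After press 3 at (1,4):
0 0 0 0 0
0 0 0 0 0
0 0 0 0 0

Lights still on: 0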